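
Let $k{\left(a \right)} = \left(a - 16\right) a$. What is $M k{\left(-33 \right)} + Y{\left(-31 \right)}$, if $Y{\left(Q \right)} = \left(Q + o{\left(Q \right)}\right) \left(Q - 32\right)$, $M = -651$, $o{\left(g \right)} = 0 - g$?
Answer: $-1052667$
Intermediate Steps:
$o{\left(g \right)} = - g$
$Y{\left(Q \right)} = 0$ ($Y{\left(Q \right)} = \left(Q - Q\right) \left(Q - 32\right) = 0 \left(-32 + Q\right) = 0$)
$k{\left(a \right)} = a \left(-16 + a\right)$ ($k{\left(a \right)} = \left(-16 + a\right) a = a \left(-16 + a\right)$)
$M k{\left(-33 \right)} + Y{\left(-31 \right)} = - 651 \left(- 33 \left(-16 - 33\right)\right) + 0 = - 651 \left(\left(-33\right) \left(-49\right)\right) + 0 = \left(-651\right) 1617 + 0 = -1052667 + 0 = -1052667$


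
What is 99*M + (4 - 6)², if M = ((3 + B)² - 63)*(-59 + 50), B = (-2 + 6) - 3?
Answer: 41881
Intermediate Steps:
B = 1 (B = 4 - 3 = 1)
M = 423 (M = ((3 + 1)² - 63)*(-59 + 50) = (4² - 63)*(-9) = (16 - 63)*(-9) = -47*(-9) = 423)
99*M + (4 - 6)² = 99*423 + (4 - 6)² = 41877 + (-2)² = 41877 + 4 = 41881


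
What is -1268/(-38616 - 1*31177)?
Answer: 1268/69793 ≈ 0.018168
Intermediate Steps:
-1268/(-38616 - 1*31177) = -1268/(-38616 - 31177) = -1268/(-69793) = -1268*(-1/69793) = 1268/69793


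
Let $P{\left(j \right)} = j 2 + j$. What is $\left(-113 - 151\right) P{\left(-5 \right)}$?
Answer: $3960$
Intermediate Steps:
$P{\left(j \right)} = 3 j$ ($P{\left(j \right)} = 2 j + j = 3 j$)
$\left(-113 - 151\right) P{\left(-5 \right)} = \left(-113 - 151\right) 3 \left(-5\right) = \left(-264\right) \left(-15\right) = 3960$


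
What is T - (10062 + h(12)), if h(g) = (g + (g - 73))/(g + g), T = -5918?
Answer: -383471/24 ≈ -15978.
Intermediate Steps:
h(g) = (-73 + 2*g)/(2*g) (h(g) = (g + (-73 + g))/((2*g)) = (-73 + 2*g)*(1/(2*g)) = (-73 + 2*g)/(2*g))
T - (10062 + h(12)) = -5918 - (10062 + (-73/2 + 12)/12) = -5918 - (10062 + (1/12)*(-49/2)) = -5918 - (10062 - 49/24) = -5918 - 1*241439/24 = -5918 - 241439/24 = -383471/24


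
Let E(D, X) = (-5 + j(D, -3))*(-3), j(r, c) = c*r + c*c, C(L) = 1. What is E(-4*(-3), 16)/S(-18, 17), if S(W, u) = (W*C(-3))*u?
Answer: -16/51 ≈ -0.31373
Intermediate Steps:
S(W, u) = W*u (S(W, u) = (W*1)*u = W*u)
j(r, c) = c² + c*r (j(r, c) = c*r + c² = c² + c*r)
E(D, X) = -12 + 9*D (E(D, X) = (-5 - 3*(-3 + D))*(-3) = (-5 + (9 - 3*D))*(-3) = (4 - 3*D)*(-3) = -12 + 9*D)
E(-4*(-3), 16)/S(-18, 17) = (-12 + 9*(-4*(-3)))/((-18*17)) = (-12 + 9*12)/(-306) = (-12 + 108)*(-1/306) = 96*(-1/306) = -16/51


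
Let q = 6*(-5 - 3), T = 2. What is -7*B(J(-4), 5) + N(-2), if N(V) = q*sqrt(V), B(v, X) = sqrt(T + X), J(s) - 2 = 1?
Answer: -7*sqrt(7) - 48*I*sqrt(2) ≈ -18.52 - 67.882*I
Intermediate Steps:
J(s) = 3 (J(s) = 2 + 1 = 3)
B(v, X) = sqrt(2 + X)
q = -48 (q = 6*(-8) = -48)
N(V) = -48*sqrt(V)
-7*B(J(-4), 5) + N(-2) = -7*sqrt(2 + 5) - 48*I*sqrt(2) = -7*sqrt(7) - 48*I*sqrt(2)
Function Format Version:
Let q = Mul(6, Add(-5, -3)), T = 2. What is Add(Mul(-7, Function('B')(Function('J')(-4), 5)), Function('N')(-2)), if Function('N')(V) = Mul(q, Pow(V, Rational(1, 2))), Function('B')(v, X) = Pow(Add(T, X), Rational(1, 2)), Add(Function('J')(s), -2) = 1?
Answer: Add(Mul(-7, Pow(7, Rational(1, 2))), Mul(-48, I, Pow(2, Rational(1, 2)))) ≈ Add(-18.520, Mul(-67.882, I))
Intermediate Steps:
Function('J')(s) = 3 (Function('J')(s) = Add(2, 1) = 3)
Function('B')(v, X) = Pow(Add(2, X), Rational(1, 2))
q = -48 (q = Mul(6, -8) = -48)
Function('N')(V) = Mul(-48, Pow(V, Rational(1, 2)))
Add(Mul(-7, Function('B')(Function('J')(-4), 5)), Function('N')(-2)) = Add(Mul(-7, Pow(Add(2, 5), Rational(1, 2))), Mul(-48, Pow(-2, Rational(1, 2)))) = Add(Mul(-7, Pow(7, Rational(1, 2))), Mul(-48, Mul(I, Pow(2, Rational(1, 2))))) = Add(Mul(-7, Pow(7, Rational(1, 2))), Mul(-48, I, Pow(2, Rational(1, 2))))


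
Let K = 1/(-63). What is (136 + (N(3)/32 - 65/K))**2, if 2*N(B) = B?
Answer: 73325599369/4096 ≈ 1.7902e+7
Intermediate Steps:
N(B) = B/2
K = -1/63 ≈ -0.015873
(136 + (N(3)/32 - 65/K))**2 = (136 + (((1/2)*3)/32 - 65/(-1/63)))**2 = (136 + ((3/2)*(1/32) - 65*(-63)))**2 = (136 + (3/64 + 4095))**2 = (136 + 262083/64)**2 = (270787/64)**2 = 73325599369/4096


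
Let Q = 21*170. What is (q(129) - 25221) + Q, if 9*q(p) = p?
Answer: -64910/3 ≈ -21637.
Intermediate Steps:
q(p) = p/9
Q = 3570
(q(129) - 25221) + Q = ((⅑)*129 - 25221) + 3570 = (43/3 - 25221) + 3570 = -75620/3 + 3570 = -64910/3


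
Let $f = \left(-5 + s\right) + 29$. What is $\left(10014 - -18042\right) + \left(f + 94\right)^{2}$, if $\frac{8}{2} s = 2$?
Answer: $\frac{168393}{4} \approx 42098.0$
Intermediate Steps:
$s = \frac{1}{2}$ ($s = \frac{1}{4} \cdot 2 = \frac{1}{2} \approx 0.5$)
$f = \frac{49}{2}$ ($f = \left(-5 + \frac{1}{2}\right) + 29 = - \frac{9}{2} + 29 = \frac{49}{2} \approx 24.5$)
$\left(10014 - -18042\right) + \left(f + 94\right)^{2} = \left(10014 - -18042\right) + \left(\frac{49}{2} + 94\right)^{2} = \left(10014 + 18042\right) + \left(\frac{237}{2}\right)^{2} = 28056 + \frac{56169}{4} = \frac{168393}{4}$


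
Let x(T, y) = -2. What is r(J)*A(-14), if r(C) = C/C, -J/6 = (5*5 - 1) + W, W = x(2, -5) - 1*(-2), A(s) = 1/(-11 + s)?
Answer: -1/25 ≈ -0.040000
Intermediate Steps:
W = 0 (W = -2 - 1*(-2) = -2 + 2 = 0)
J = -144 (J = -6*((5*5 - 1) + 0) = -6*((25 - 1) + 0) = -6*(24 + 0) = -6*24 = -144)
r(C) = 1
r(J)*A(-14) = 1/(-11 - 14) = 1/(-25) = 1*(-1/25) = -1/25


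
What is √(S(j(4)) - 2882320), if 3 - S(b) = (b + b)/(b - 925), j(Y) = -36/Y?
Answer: 8*I*√9821900569/467 ≈ 1697.7*I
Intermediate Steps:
S(b) = 3 - 2*b/(-925 + b) (S(b) = 3 - (b + b)/(b - 925) = 3 - 2*b/(-925 + b))
√(S(j(4)) - 2882320) = √((-2775 - 36/4)/(-925 - 36/4) - 2882320) = √((-2775 - 36*¼)/(-925 - 36*¼) - 2882320) = √((-2775 - 9)/(-925 - 9) - 2882320) = √(-2784/(-934) - 2882320) = √(-1/934*(-2784) - 2882320) = √(1392/467 - 2882320) = √(-1346042048/467) = 8*I*√9821900569/467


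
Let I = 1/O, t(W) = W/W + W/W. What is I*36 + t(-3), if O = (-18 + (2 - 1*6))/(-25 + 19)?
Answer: 130/11 ≈ 11.818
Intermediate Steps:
t(W) = 2 (t(W) = 1 + 1 = 2)
O = 11/3 (O = (-18 + (2 - 6))/(-6) = (-18 - 4)*(-⅙) = -22*(-⅙) = 11/3 ≈ 3.6667)
I = 3/11 (I = 1/(11/3) = 3/11 ≈ 0.27273)
I*36 + t(-3) = (3/11)*36 + 2 = 108/11 + 2 = 130/11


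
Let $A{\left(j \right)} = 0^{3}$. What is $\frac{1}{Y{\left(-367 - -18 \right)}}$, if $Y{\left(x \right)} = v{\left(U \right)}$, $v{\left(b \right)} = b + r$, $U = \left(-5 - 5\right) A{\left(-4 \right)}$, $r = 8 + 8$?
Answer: $\frac{1}{16} \approx 0.0625$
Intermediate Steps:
$r = 16$
$A{\left(j \right)} = 0$
$U = 0$ ($U = \left(-5 - 5\right) 0 = \left(-10\right) 0 = 0$)
$v{\left(b \right)} = 16 + b$ ($v{\left(b \right)} = b + 16 = 16 + b$)
$Y{\left(x \right)} = 16$ ($Y{\left(x \right)} = 16 + 0 = 16$)
$\frac{1}{Y{\left(-367 - -18 \right)}} = \frac{1}{16}$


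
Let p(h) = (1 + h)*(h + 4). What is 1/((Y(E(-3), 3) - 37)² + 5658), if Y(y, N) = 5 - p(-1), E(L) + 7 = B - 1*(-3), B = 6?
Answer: 1/6682 ≈ 0.00014966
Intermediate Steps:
p(h) = (1 + h)*(4 + h)
E(L) = 2 (E(L) = -7 + (6 - 1*(-3)) = -7 + (6 + 3) = -7 + 9 = 2)
Y(y, N) = 5 (Y(y, N) = 5 - (4 + (-1)² + 5*(-1)) = 5 - (4 + 1 - 5) = 5 - 1*0 = 5 + 0 = 5)
1/((Y(E(-3), 3) - 37)² + 5658) = 1/((5 - 37)² + 5658) = 1/((-32)² + 5658) = 1/(1024 + 5658) = 1/6682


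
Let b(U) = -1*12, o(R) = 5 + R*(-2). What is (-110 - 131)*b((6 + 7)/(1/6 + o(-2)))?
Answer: 2892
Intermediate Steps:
o(R) = 5 - 2*R
b(U) = -12
(-110 - 131)*b((6 + 7)/(1/6 + o(-2))) = (-110 - 131)*(-12) = -241*(-12) = 2892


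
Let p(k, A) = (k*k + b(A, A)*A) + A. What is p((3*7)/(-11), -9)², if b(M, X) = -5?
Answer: 23011209/14641 ≈ 1571.7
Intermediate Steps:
p(k, A) = k² - 4*A (p(k, A) = (k*k - 5*A) + A = (k² - 5*A) + A = k² - 4*A)
p((3*7)/(-11), -9)² = (((3*7)/(-11))² - 4*(-9))² = ((21*(-1/11))² + 36)² = ((-21/11)² + 36)² = (441/121 + 36)² = (4797/121)² = 23011209/14641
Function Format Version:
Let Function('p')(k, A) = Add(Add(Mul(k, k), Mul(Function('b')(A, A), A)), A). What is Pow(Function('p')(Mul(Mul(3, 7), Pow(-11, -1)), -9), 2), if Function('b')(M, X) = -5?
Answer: Rational(23011209, 14641) ≈ 1571.7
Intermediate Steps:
Function('p')(k, A) = Add(Pow(k, 2), Mul(-4, A)) (Function('p')(k, A) = Add(Add(Mul(k, k), Mul(-5, A)), A) = Add(Add(Pow(k, 2), Mul(-5, A)), A) = Add(Pow(k, 2), Mul(-4, A)))
Pow(Function('p')(Mul(Mul(3, 7), Pow(-11, -1)), -9), 2) = Pow(Add(Pow(Mul(Mul(3, 7), Pow(-11, -1)), 2), Mul(-4, -9)), 2) = Pow(Add(Pow(Mul(21, Rational(-1, 11)), 2), 36), 2) = Pow(Add(Pow(Rational(-21, 11), 2), 36), 2) = Pow(Add(Rational(441, 121), 36), 2) = Pow(Rational(4797, 121), 2) = Rational(23011209, 14641)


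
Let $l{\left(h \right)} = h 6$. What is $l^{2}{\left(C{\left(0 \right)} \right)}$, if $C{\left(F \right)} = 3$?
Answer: $324$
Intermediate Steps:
$l{\left(h \right)} = 6 h$
$l^{2}{\left(C{\left(0 \right)} \right)} = \left(6 \cdot 3\right)^{2} = 18^{2} = 324$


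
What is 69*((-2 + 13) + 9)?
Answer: 1380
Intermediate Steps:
69*((-2 + 13) + 9) = 69*(11 + 9) = 69*20 = 1380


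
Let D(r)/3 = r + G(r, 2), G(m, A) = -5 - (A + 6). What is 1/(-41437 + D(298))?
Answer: -1/40582 ≈ -2.4641e-5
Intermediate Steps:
G(m, A) = -11 - A (G(m, A) = -5 - (6 + A) = -5 + (-6 - A) = -11 - A)
D(r) = -39 + 3*r (D(r) = 3*(r + (-11 - 1*2)) = 3*(r + (-11 - 2)) = 3*(r - 13) = 3*(-13 + r) = -39 + 3*r)
1/(-41437 + D(298)) = 1/(-41437 + (-39 + 3*298)) = 1/(-41437 + (-39 + 894)) = 1/(-41437 + 855) = 1/(-40582) = -1/40582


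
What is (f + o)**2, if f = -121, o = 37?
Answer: 7056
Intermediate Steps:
(f + o)**2 = (-121 + 37)**2 = (-84)**2 = 7056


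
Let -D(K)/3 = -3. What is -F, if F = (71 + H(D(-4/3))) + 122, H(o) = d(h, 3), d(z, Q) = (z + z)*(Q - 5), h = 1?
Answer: -189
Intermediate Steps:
d(z, Q) = 2*z*(-5 + Q) (d(z, Q) = (2*z)*(-5 + Q) = 2*z*(-5 + Q))
D(K) = 9 (D(K) = -3*(-3) = 9)
H(o) = -4 (H(o) = 2*1*(-5 + 3) = 2*1*(-2) = -4)
F = 189 (F = (71 - 4) + 122 = 67 + 122 = 189)
-F = -1*189 = -189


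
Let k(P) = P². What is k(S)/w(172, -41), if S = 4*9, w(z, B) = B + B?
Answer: -648/41 ≈ -15.805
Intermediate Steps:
w(z, B) = 2*B
S = 36
k(S)/w(172, -41) = 36²/((2*(-41))) = 1296/(-82) = 1296*(-1/82) = -648/41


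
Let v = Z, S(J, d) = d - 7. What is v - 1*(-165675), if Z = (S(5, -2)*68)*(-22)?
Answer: 179139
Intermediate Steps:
S(J, d) = -7 + d
Z = 13464 (Z = ((-7 - 2)*68)*(-22) = -9*68*(-22) = -612*(-22) = 13464)
v = 13464
v - 1*(-165675) = 13464 - 1*(-165675) = 13464 + 165675 = 179139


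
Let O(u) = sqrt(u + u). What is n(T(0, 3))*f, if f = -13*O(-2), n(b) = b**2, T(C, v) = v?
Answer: -234*I ≈ -234.0*I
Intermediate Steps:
O(u) = sqrt(2)*sqrt(u) (O(u) = sqrt(2*u) = sqrt(2)*sqrt(u))
f = -26*I (f = -13*sqrt(2)*sqrt(-2) = -13*sqrt(2)*I*sqrt(2) = -26*I ≈ -26.0*I)
n(T(0, 3))*f = 3**2*(-26*I) = 9*(-26*I) = -234*I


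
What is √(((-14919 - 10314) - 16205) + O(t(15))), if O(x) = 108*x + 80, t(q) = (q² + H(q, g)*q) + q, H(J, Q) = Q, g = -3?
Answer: I*√20298 ≈ 142.47*I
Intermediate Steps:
t(q) = q² - 2*q (t(q) = (q² - 3*q) + q = q² - 2*q)
O(x) = 80 + 108*x
√(((-14919 - 10314) - 16205) + O(t(15))) = √(((-14919 - 10314) - 16205) + (80 + 108*(15*(-2 + 15)))) = √((-25233 - 16205) + (80 + 108*(15*13))) = √(-41438 + (80 + 108*195)) = √(-41438 + (80 + 21060)) = √(-41438 + 21140) = √(-20298) = I*√20298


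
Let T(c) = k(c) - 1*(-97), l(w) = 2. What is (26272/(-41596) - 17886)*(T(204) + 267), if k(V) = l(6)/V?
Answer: -3453054215789/530349 ≈ -6.5109e+6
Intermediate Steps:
k(V) = 2/V
T(c) = 97 + 2/c (T(c) = 2/c - 1*(-97) = 2/c + 97 = 97 + 2/c)
(26272/(-41596) - 17886)*(T(204) + 267) = (26272/(-41596) - 17886)*((97 + 2/204) + 267) = (26272*(-1/41596) - 17886)*((97 + 2*(1/204)) + 267) = (-6568/10399 - 17886)*((97 + 1/102) + 267) = -186003082*(9895/102 + 267)/10399 = -186003082/10399*37129/102 = -3453054215789/530349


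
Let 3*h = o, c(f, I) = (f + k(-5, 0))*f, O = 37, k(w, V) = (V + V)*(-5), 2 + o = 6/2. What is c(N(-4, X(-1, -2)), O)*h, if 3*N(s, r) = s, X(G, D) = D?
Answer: 16/27 ≈ 0.59259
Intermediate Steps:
o = 1 (o = -2 + 6/2 = -2 + 6*(½) = -2 + 3 = 1)
k(w, V) = -10*V (k(w, V) = (2*V)*(-5) = -10*V)
N(s, r) = s/3
c(f, I) = f² (c(f, I) = (f - 10*0)*f = (f + 0)*f = f*f = f²)
h = ⅓ (h = (⅓)*1 = ⅓ ≈ 0.33333)
c(N(-4, X(-1, -2)), O)*h = ((⅓)*(-4))²*(⅓) = (-4/3)²*(⅓) = (16/9)*(⅓) = 16/27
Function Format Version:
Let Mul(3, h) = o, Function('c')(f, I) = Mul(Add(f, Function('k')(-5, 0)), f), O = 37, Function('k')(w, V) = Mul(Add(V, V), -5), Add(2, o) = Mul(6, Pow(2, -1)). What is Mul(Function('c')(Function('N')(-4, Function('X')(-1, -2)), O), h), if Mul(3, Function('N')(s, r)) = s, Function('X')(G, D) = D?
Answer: Rational(16, 27) ≈ 0.59259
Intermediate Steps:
o = 1 (o = Add(-2, Mul(6, Pow(2, -1))) = Add(-2, Mul(6, Rational(1, 2))) = Add(-2, 3) = 1)
Function('k')(w, V) = Mul(-10, V) (Function('k')(w, V) = Mul(Mul(2, V), -5) = Mul(-10, V))
Function('N')(s, r) = Mul(Rational(1, 3), s)
Function('c')(f, I) = Pow(f, 2) (Function('c')(f, I) = Mul(Add(f, Mul(-10, 0)), f) = Mul(Add(f, 0), f) = Mul(f, f) = Pow(f, 2))
h = Rational(1, 3) (h = Mul(Rational(1, 3), 1) = Rational(1, 3) ≈ 0.33333)
Mul(Function('c')(Function('N')(-4, Function('X')(-1, -2)), O), h) = Mul(Pow(Mul(Rational(1, 3), -4), 2), Rational(1, 3)) = Mul(Pow(Rational(-4, 3), 2), Rational(1, 3)) = Mul(Rational(16, 9), Rational(1, 3)) = Rational(16, 27)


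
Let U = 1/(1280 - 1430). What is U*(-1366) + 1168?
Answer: 88283/75 ≈ 1177.1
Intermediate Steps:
U = -1/150 (U = 1/(-150) = -1/150 ≈ -0.0066667)
U*(-1366) + 1168 = -1/150*(-1366) + 1168 = 683/75 + 1168 = 88283/75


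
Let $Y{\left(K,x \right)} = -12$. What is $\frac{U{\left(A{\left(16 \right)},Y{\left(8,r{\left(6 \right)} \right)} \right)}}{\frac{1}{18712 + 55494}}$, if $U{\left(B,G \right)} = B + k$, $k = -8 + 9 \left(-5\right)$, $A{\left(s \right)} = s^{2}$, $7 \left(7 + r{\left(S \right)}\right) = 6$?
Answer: $15063818$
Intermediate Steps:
$r{\left(S \right)} = - \frac{43}{7}$ ($r{\left(S \right)} = -7 + \frac{1}{7} \cdot 6 = -7 + \frac{6}{7} = - \frac{43}{7}$)
$k = -53$ ($k = -8 - 45 = -53$)
$U{\left(B,G \right)} = -53 + B$ ($U{\left(B,G \right)} = B - 53 = -53 + B$)
$\frac{U{\left(A{\left(16 \right)},Y{\left(8,r{\left(6 \right)} \right)} \right)}}{\frac{1}{18712 + 55494}} = \frac{-53 + 16^{2}}{\frac{1}{18712 + 55494}} = \frac{-53 + 256}{\frac{1}{74206}} = 203 \frac{1}{\frac{1}{74206}} = 203 \cdot 74206 = 15063818$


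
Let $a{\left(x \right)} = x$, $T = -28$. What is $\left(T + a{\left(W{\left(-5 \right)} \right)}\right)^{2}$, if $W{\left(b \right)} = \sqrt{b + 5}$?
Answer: $784$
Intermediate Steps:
$W{\left(b \right)} = \sqrt{5 + b}$
$\left(T + a{\left(W{\left(-5 \right)} \right)}\right)^{2} = \left(-28 + \sqrt{5 - 5}\right)^{2} = \left(-28 + \sqrt{0}\right)^{2} = \left(-28 + 0\right)^{2} = \left(-28\right)^{2} = 784$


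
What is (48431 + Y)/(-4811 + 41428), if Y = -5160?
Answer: 43271/36617 ≈ 1.1817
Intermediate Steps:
(48431 + Y)/(-4811 + 41428) = (48431 - 5160)/(-4811 + 41428) = 43271/36617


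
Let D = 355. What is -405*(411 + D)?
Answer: -310230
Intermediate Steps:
-405*(411 + D) = -405*(411 + 355) = -405*766 = -310230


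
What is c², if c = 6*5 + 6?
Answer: 1296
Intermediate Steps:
c = 36 (c = 30 + 6 = 36)
c² = 36² = 1296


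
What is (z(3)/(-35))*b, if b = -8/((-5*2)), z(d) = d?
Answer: -12/175 ≈ -0.068571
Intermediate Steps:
b = 4/5 (b = -8/(-10) = -8*(-1/10) = 4/5 ≈ 0.80000)
(z(3)/(-35))*b = (3/(-35))*(4/5) = (3*(-1/35))*(4/5) = -3/35*4/5 = -12/175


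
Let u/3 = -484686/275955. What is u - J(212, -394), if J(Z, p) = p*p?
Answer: -14279868146/91985 ≈ -1.5524e+5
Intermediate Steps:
J(Z, p) = p**2
u = -484686/91985 (u = 3*(-484686/275955) = 3*(-484686*1/275955) = 3*(-161562/91985) = -484686/91985 ≈ -5.2692)
u - J(212, -394) = -484686/91985 - 1*(-394)**2 = -484686/91985 - 1*155236 = -484686/91985 - 155236 = -14279868146/91985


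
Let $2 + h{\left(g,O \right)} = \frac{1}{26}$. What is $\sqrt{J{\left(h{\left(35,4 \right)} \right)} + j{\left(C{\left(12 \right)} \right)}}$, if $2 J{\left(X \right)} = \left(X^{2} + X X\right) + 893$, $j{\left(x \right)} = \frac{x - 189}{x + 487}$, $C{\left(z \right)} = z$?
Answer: $\frac{\sqrt{75744913087}}{12974} \approx 21.213$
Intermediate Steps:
$h{\left(g,O \right)} = - \frac{51}{26}$ ($h{\left(g,O \right)} = -2 + \frac{1}{26} = - \frac{51}{26}$)
$j{\left(x \right)} = \frac{-189 + x}{487 + x}$
$J{\left(X \right)} = \frac{893}{2} + X^{2}$ ($J{\left(X \right)} = \frac{\left(X^{2} + X X\right) + 893}{2} = \frac{\left(X^{2} + X^{2}\right) + 893}{2} = \frac{2 X^{2} + 893}{2} = \frac{893 + 2 X^{2}}{2} = \frac{893}{2} + X^{2}$)
$\sqrt{J{\left(h{\left(35,4 \right)} \right)} + j{\left(C{\left(12 \right)} \right)}} = \sqrt{\left(\frac{893}{2} + \left(- \frac{51}{26}\right)^{2}\right) + \frac{-189 + 12}{487 + 12}} = \sqrt{\left(\frac{893}{2} + \frac{2601}{676}\right) + \frac{1}{499} \left(-177\right)} = \sqrt{\frac{304435}{676} + \frac{1}{499} \left(-177\right)} = \sqrt{\frac{304435}{676} - \frac{177}{499}} = \sqrt{\frac{151793413}{337324}} = \frac{\sqrt{75744913087}}{12974}$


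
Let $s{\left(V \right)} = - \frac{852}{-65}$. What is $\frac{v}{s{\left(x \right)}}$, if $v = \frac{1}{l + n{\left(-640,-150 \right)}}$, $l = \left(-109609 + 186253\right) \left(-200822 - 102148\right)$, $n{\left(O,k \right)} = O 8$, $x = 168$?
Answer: $- \frac{13}{3956830761120} \approx -3.2855 \cdot 10^{-12}$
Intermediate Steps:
$s{\left(V \right)} = \frac{852}{65}$ ($s{\left(V \right)} = \left(-852\right) \left(- \frac{1}{65}\right) = \frac{852}{65}$)
$n{\left(O,k \right)} = 8 O$
$l = -23220832680$ ($l = 76644 \left(-302970\right) = -23220832680$)
$v = - \frac{1}{23220837800}$ ($v = \frac{1}{-23220832680 + 8 \left(-640\right)} = \frac{1}{-23220832680 - 5120} = \frac{1}{-23220837800} = - \frac{1}{23220837800} \approx -4.3065 \cdot 10^{-11}$)
$\frac{v}{s{\left(x \right)}} = - \frac{1}{23220837800 \cdot \frac{852}{65}} = \left(- \frac{1}{23220837800}\right) \frac{65}{852} = - \frac{13}{3956830761120}$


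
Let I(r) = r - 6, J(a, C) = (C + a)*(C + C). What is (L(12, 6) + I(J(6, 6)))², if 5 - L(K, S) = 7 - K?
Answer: 21904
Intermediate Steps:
L(K, S) = -2 + K (L(K, S) = 5 - (7 - K) = 5 + (-7 + K) = -2 + K)
J(a, C) = 2*C*(C + a) (J(a, C) = (C + a)*(2*C) = 2*C*(C + a))
I(r) = -6 + r
(L(12, 6) + I(J(6, 6)))² = ((-2 + 12) + (-6 + 2*6*(6 + 6)))² = (10 + (-6 + 2*6*12))² = (10 + (-6 + 144))² = (10 + 138)² = 148² = 21904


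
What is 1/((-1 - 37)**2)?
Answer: 1/1444 ≈ 0.00069252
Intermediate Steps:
1/((-1 - 37)**2) = 1/((-38)**2) = 1/1444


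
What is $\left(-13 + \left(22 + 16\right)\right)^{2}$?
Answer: $625$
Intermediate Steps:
$\left(-13 + \left(22 + 16\right)\right)^{2} = \left(-13 + 38\right)^{2} = 25^{2} = 625$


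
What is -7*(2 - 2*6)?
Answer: 70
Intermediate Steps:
-7*(2 - 2*6) = -7*(2 - 12) = -7*(-10) = 70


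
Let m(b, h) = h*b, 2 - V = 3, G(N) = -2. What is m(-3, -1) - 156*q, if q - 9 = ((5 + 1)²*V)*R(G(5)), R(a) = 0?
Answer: -1401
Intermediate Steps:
V = -1 (V = 2 - 1*3 = 2 - 3 = -1)
m(b, h) = b*h
q = 9 (q = 9 + ((5 + 1)²*(-1))*0 = 9 + (6²*(-1))*0 = 9 + (36*(-1))*0 = 9 - 36*0 = 9 + 0 = 9)
m(-3, -1) - 156*q = -3*(-1) - 156*9 = 3 - 1404 = -1401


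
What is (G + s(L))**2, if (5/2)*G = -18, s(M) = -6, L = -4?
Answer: 4356/25 ≈ 174.24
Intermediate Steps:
G = -36/5 (G = (2/5)*(-18) = -36/5 ≈ -7.2000)
(G + s(L))**2 = (-36/5 - 6)**2 = (-66/5)**2 = 4356/25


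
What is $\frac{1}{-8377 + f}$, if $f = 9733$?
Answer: $\frac{1}{1356} \approx 0.00073746$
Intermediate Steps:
$\frac{1}{-8377 + f} = \frac{1}{-8377 + 9733} = \frac{1}{1356}$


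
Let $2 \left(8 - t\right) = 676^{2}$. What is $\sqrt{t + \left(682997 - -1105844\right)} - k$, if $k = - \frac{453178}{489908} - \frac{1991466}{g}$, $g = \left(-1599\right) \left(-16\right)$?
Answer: $\frac{41134551295}{522241928} + \sqrt{1560361} \approx 1327.9$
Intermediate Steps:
$g = 25584$
$t = -228480$ ($t = 8 - \frac{676^{2}}{2} = 8 - 228488 = -228480$)
$k = - \frac{41134551295}{522241928}$ ($k = - \frac{453178}{489908} - \frac{1991466}{25584} = \left(-453178\right) \frac{1}{489908} - \frac{331911}{4264} = - \frac{226589}{244954} - \frac{331911}{4264} = - \frac{41134551295}{522241928} \approx -78.765$)
$\sqrt{t + \left(682997 - -1105844\right)} - k = \sqrt{-228480 + \left(682997 - -1105844\right)} - - \frac{41134551295}{522241928} = \sqrt{-228480 + \left(682997 + 1105844\right)} + \frac{41134551295}{522241928} = \sqrt{-228480 + 1788841} + \frac{41134551295}{522241928} = \sqrt{1560361} + \frac{41134551295}{522241928} = \frac{41134551295}{522241928} + \sqrt{1560361}$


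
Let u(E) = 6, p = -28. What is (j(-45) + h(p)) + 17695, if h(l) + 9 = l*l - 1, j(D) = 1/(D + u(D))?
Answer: 720290/39 ≈ 18469.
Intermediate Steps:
j(D) = 1/(6 + D) (j(D) = 1/(D + 6) = 1/(6 + D))
h(l) = -10 + l² (h(l) = -9 + (l*l - 1) = -9 + (l² - 1) = -9 + (-1 + l²) = -10 + l²)
(j(-45) + h(p)) + 17695 = (1/(6 - 45) + (-10 + (-28)²)) + 17695 = (1/(-39) + (-10 + 784)) + 17695 = (-1/39 + 774) + 17695 = 30185/39 + 17695 = 720290/39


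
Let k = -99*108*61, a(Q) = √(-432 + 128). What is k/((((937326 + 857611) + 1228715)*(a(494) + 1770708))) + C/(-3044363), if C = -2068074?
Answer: 58351553646280291324881/85897962437084121105488 + 54351*I*√19/197507898059327632 ≈ 0.67931 + 1.1995e-12*I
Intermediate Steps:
a(Q) = 4*I*√19 (a(Q) = √(-304) = 4*I*√19)
k = -652212 (k = -10692*61 = -652212)
k/((((937326 + 857611) + 1228715)*(a(494) + 1770708))) + C/(-3044363) = -652212*1/((4*I*√19 + 1770708)*((937326 + 857611) + 1228715)) - 2068074/(-3044363) = -652212*1/((1770708 + 4*I*√19)*(1794937 + 1228715)) - 2068074*(-1/3044363) = -652212*1/(3023652*(1770708 + 4*I*√19)) + 2068074/3044363 = -652212/(5354004785616 + 12094608*I*√19) + 2068074/3044363 = 2068074/3044363 - 652212/(5354004785616 + 12094608*I*√19)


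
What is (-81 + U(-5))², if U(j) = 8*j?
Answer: 14641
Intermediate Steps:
(-81 + U(-5))² = (-81 + 8*(-5))² = (-81 - 40)² = (-121)² = 14641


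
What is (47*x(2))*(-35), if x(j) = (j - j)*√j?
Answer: 0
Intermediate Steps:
x(j) = 0 (x(j) = 0*√j = 0)
(47*x(2))*(-35) = (47*0)*(-35) = 0*(-35) = 0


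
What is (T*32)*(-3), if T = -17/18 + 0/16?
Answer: 272/3 ≈ 90.667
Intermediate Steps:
T = -17/18 (T = -17*1/18 + 0*(1/16) = -17/18 + 0 = -17/18 ≈ -0.94444)
(T*32)*(-3) = -17/18*32*(-3) = -272/9*(-3) = 272/3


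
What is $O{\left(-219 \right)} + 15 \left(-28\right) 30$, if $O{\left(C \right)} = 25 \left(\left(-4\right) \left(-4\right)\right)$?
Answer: $-12200$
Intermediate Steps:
$O{\left(C \right)} = 400$ ($O{\left(C \right)} = 25 \cdot 16 = 400$)
$O{\left(-219 \right)} + 15 \left(-28\right) 30 = 400 + 15 \left(-28\right) 30 = 400 - 12600 = -12200$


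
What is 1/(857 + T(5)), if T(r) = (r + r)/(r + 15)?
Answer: 2/1715 ≈ 0.0011662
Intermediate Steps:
T(r) = 2*r/(15 + r) (T(r) = (2*r)/(15 + r) = 2*r/(15 + r))
1/(857 + T(5)) = 1/(857 + 2*5/(15 + 5)) = 1/(857 + 2*5/20) = 1/(857 + 2*5*(1/20)) = 1/(857 + ½) = 1/(1715/2) = 2/1715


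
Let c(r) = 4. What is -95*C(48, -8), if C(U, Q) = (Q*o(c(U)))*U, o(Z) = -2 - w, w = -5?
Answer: 109440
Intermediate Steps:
o(Z) = 3 (o(Z) = -2 - 1*(-5) = -2 + 5 = 3)
C(U, Q) = 3*Q*U (C(U, Q) = (Q*3)*U = (3*Q)*U = 3*Q*U)
-95*C(48, -8) = -285*(-8)*48 = -95*(-1152) = 109440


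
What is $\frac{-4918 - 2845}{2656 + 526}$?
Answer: $- \frac{7763}{3182} \approx -2.4397$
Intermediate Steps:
$\frac{-4918 - 2845}{2656 + 526} = \frac{-4918 - 2845}{3182} = \left(-7763\right) \frac{1}{3182} = - \frac{7763}{3182}$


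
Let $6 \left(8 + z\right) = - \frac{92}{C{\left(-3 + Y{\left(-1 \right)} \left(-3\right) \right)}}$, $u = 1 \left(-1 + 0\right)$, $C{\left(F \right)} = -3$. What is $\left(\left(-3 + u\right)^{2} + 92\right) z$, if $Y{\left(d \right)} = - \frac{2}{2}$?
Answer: $-312$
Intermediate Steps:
$Y{\left(d \right)} = -1$ ($Y{\left(d \right)} = \left(-2\right) \frac{1}{2} = -1$)
$u = -1$ ($u = 1 \left(-1\right) = -1$)
$z = - \frac{26}{9}$ ($z = -8 + \frac{\left(-92\right) \frac{1}{-3}}{6} = -8 + \frac{\left(-92\right) \left(- \frac{1}{3}\right)}{6} = -8 + \frac{1}{6} \cdot \frac{92}{3} = -8 + \frac{46}{9} = - \frac{26}{9} \approx -2.8889$)
$\left(\left(-3 + u\right)^{2} + 92\right) z = \left(\left(-3 - 1\right)^{2} + 92\right) \left(- \frac{26}{9}\right) = \left(\left(-4\right)^{2} + 92\right) \left(- \frac{26}{9}\right) = \left(16 + 92\right) \left(- \frac{26}{9}\right) = 108 \left(- \frac{26}{9}\right) = -312$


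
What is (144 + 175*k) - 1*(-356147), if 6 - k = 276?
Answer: 309041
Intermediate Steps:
k = -270 (k = 6 - 1*276 = 6 - 276 = -270)
(144 + 175*k) - 1*(-356147) = (144 + 175*(-270)) - 1*(-356147) = (144 - 47250) + 356147 = -47106 + 356147 = 309041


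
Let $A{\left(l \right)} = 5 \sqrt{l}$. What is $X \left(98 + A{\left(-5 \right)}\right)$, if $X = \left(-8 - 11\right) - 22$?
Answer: $-4018 - 205 i \sqrt{5} \approx -4018.0 - 458.39 i$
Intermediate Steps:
$X = -41$ ($X = -19 - 22 = -41$)
$X \left(98 + A{\left(-5 \right)}\right) = - 41 \left(98 + 5 \sqrt{-5}\right) = - 41 \left(98 + 5 i \sqrt{5}\right) = -4018 - 205 i \sqrt{5}$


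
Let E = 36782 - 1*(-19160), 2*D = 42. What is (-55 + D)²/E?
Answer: 578/27971 ≈ 0.020664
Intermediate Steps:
D = 21 (D = (½)*42 = 21)
E = 55942 (E = 36782 + 19160 = 55942)
(-55 + D)²/E = (-55 + 21)²/55942 = (-34)²*(1/55942) = 1156*(1/55942) = 578/27971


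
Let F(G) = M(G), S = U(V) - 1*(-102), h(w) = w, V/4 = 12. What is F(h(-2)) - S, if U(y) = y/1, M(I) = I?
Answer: -152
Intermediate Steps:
V = 48 (V = 4*12 = 48)
U(y) = y (U(y) = y*1 = y)
S = 150 (S = 48 - 1*(-102) = 48 + 102 = 150)
F(G) = G
F(h(-2)) - S = -2 - 1*150 = -2 - 150 = -152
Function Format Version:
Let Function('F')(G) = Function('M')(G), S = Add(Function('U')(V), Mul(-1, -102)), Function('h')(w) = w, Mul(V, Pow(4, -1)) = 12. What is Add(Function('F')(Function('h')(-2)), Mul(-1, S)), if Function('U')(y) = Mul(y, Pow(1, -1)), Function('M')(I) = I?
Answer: -152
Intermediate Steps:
V = 48 (V = Mul(4, 12) = 48)
Function('U')(y) = y (Function('U')(y) = Mul(y, 1) = y)
S = 150 (S = Add(48, Mul(-1, -102)) = Add(48, 102) = 150)
Function('F')(G) = G
Add(Function('F')(Function('h')(-2)), Mul(-1, S)) = Add(-2, Mul(-1, 150)) = Add(-2, -150) = -152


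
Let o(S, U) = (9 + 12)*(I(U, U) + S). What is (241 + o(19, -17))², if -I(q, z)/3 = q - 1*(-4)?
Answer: 2128681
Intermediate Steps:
I(q, z) = -12 - 3*q (I(q, z) = -3*(q - 1*(-4)) = -3*(q + 4) = -3*(4 + q) = -12 - 3*q)
o(S, U) = -252 - 63*U + 21*S (o(S, U) = (9 + 12)*((-12 - 3*U) + S) = 21*(-12 + S - 3*U) = -252 - 63*U + 21*S)
(241 + o(19, -17))² = (241 + (-252 - 63*(-17) + 21*19))² = (241 + (-252 + 1071 + 399))² = (241 + 1218)² = 1459² = 2128681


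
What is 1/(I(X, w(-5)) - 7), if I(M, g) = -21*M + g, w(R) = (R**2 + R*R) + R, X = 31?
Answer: -1/613 ≈ -0.0016313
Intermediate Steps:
w(R) = R + 2*R**2 (w(R) = (R**2 + R**2) + R = 2*R**2 + R = R + 2*R**2)
I(M, g) = g - 21*M
1/(I(X, w(-5)) - 7) = 1/((-5*(1 + 2*(-5)) - 21*31) - 7) = 1/((-5*(1 - 10) - 651) - 7) = 1/((-5*(-9) - 651) - 7) = 1/((45 - 651) - 7) = 1/(-606 - 7) = 1/(-613) = -1/613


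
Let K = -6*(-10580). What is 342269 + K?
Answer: 405749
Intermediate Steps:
K = 63480
342269 + K = 342269 + 63480 = 405749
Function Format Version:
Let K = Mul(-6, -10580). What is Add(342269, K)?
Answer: 405749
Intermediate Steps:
K = 63480
Add(342269, K) = Add(342269, 63480) = 405749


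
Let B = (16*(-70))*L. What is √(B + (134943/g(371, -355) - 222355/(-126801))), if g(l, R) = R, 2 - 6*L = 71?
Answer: √2814662196319125790/15004785 ≈ 111.81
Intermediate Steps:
L = -23/2 (L = ⅓ - ⅙*71 = ⅓ - 71/6 = -23/2 ≈ -11.500)
B = 12880 (B = (16*(-70))*(-23/2) = -1120*(-23/2) = 12880)
√(B + (134943/g(371, -355) - 222355/(-126801))) = √(12880 + (134943/(-355) - 222355/(-126801))) = √(12880 + (134943*(-1/355) - 222355*(-1/126801))) = √(12880 + (-134943/355 + 222355/126801)) = √(12880 - 17031971318/45014355) = √(562752921082/45014355) = √2814662196319125790/15004785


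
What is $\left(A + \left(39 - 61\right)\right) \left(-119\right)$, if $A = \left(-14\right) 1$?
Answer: $4284$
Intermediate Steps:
$A = -14$
$\left(A + \left(39 - 61\right)\right) \left(-119\right) = \left(-14 + \left(39 - 61\right)\right) \left(-119\right) = \left(-14 - 22\right) \left(-119\right) = \left(-36\right) \left(-119\right) = 4284$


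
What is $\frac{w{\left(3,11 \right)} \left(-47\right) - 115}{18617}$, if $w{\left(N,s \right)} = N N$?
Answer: $- \frac{538}{18617} \approx -0.028898$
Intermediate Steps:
$w{\left(N,s \right)} = N^{2}$
$\frac{w{\left(3,11 \right)} \left(-47\right) - 115}{18617} = \frac{3^{2} \left(-47\right) - 115}{18617} = \left(9 \left(-47\right) - 115\right) \frac{1}{18617} = \left(-423 - 115\right) \frac{1}{18617} = \left(-538\right) \frac{1}{18617} = - \frac{538}{18617}$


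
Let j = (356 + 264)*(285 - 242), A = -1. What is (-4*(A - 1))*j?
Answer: 213280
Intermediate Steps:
j = 26660 (j = 620*43 = 26660)
(-4*(A - 1))*j = -4*(-1 - 1)*26660 = -4*(-2)*26660 = 8*26660 = 213280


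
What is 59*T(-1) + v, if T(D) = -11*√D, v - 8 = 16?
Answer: 24 - 649*I ≈ 24.0 - 649.0*I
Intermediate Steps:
v = 24 (v = 8 + 16 = 24)
59*T(-1) + v = 59*(-11*I) + 24 = -649*I + 24 = 24 - 649*I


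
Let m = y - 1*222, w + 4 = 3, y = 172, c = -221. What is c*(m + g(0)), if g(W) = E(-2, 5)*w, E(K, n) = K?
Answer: 10608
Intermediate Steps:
w = -1 (w = -4 + 3 = -1)
g(W) = 2 (g(W) = -2*(-1) = 2)
m = -50 (m = 172 - 1*222 = 172 - 222 = -50)
c*(m + g(0)) = -221*(-50 + 2) = -221*(-48) = 10608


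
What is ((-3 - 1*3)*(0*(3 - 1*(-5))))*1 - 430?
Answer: -430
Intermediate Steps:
((-3 - 1*3)*(0*(3 - 1*(-5))))*1 - 430 = ((-3 - 3)*(0*(3 + 5)))*1 - 430 = -0*8*1 - 430 = -6*0*1 - 430 = 0*1 - 430 = 0 - 430 = -430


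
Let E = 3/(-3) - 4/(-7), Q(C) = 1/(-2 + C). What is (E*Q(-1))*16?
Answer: 16/7 ≈ 2.2857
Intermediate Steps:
E = -3/7 (E = 3*(-⅓) - 4*(-⅐) = -1 + 4/7 = -3/7 ≈ -0.42857)
(E*Q(-1))*16 = -3/(7*(-2 - 1))*16 = -3/7/(-3)*16 = -3/7*(-⅓)*16 = (⅐)*16 = 16/7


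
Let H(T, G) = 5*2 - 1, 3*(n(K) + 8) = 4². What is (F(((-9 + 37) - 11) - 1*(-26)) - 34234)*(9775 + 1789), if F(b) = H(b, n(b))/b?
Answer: -17022820892/43 ≈ -3.9588e+8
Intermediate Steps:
n(K) = -8/3 (n(K) = -8 + (⅓)*4² = -8 + (⅓)*16 = -8 + 16/3 = -8/3)
H(T, G) = 9 (H(T, G) = 10 - 1 = 9)
F(b) = 9/b
(F(((-9 + 37) - 11) - 1*(-26)) - 34234)*(9775 + 1789) = (9/(((-9 + 37) - 11) - 1*(-26)) - 34234)*(9775 + 1789) = (9/((28 - 11) + 26) - 34234)*11564 = (9/(17 + 26) - 34234)*11564 = (9/43 - 34234)*11564 = -1472053/43*11564 = -17022820892/43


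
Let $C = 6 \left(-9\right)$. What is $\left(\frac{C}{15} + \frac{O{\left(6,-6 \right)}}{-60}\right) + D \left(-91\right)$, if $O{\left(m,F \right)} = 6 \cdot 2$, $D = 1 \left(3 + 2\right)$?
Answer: $- \frac{2294}{5} \approx -458.8$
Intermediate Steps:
$C = -54$
$D = 5$ ($D = 1 \cdot 5 = 5$)
$O{\left(m,F \right)} = 12$
$\left(\frac{C}{15} + \frac{O{\left(6,-6 \right)}}{-60}\right) + D \left(-91\right) = \left(- \frac{54}{15} + \frac{12}{-60}\right) + 5 \left(-91\right) = \left(\left(-54\right) \frac{1}{15} + 12 \left(- \frac{1}{60}\right)\right) - 455 = \left(- \frac{18}{5} - \frac{1}{5}\right) - 455 = - \frac{19}{5} - 455 = - \frac{2294}{5}$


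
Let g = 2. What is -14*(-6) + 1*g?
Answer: 86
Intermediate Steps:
-14*(-6) + 1*g = -14*(-6) + 1*2 = 84 + 2 = 86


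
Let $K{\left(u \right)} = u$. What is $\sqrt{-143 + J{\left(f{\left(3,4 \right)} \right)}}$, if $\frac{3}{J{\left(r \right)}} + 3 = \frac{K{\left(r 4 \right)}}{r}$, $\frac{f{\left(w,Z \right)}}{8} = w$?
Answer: $2 i \sqrt{35} \approx 11.832 i$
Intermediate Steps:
$f{\left(w,Z \right)} = 8 w$
$J{\left(r \right)} = 3$ ($J{\left(r \right)} = \frac{3}{-3 + \frac{r 4}{r}} = \frac{3}{-3 + \frac{4 r}{r}} = \frac{3}{-3 + 4} = \frac{3}{1} = 3 \cdot 1 = 3$)
$\sqrt{-143 + J{\left(f{\left(3,4 \right)} \right)}} = \sqrt{-143 + 3} = \sqrt{-140} = 2 i \sqrt{35}$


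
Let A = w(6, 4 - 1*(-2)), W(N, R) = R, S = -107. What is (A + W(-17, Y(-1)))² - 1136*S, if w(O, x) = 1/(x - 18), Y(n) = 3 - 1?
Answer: 17504017/144 ≈ 1.2156e+5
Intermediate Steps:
Y(n) = 2
w(O, x) = 1/(-18 + x)
A = -1/12 (A = 1/(-18 + (4 - 1*(-2))) = 1/(-18 + (4 + 2)) = 1/(-18 + 6) = 1/(-12) = -1/12 ≈ -0.083333)
(A + W(-17, Y(-1)))² - 1136*S = (-1/12 + 2)² - 1136*(-107) = (23/12)² - 1*(-121552) = 529/144 + 121552 = 17504017/144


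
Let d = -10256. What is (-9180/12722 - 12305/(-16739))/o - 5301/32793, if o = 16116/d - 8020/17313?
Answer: -17691492609204015741/105120161485664568893 ≈ -0.16830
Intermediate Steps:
o = -90317357/44390532 (o = 16116/(-10256) - 8020/17313 = 16116*(-1/10256) - 8020*1/17313 = -4029/2564 - 8020/17313 = -90317357/44390532 ≈ -2.0346)
(-9180/12722 - 12305/(-16739))/o - 5301/32793 = (-9180/12722 - 12305/(-16739))/(-90317357/44390532) - 5301/32793 = (-9180*1/12722 - 12305*(-1/16739))*(-44390532/90317357) - 5301*1/32793 = (-4590/6361 + 12305/16739)*(-44390532/90317357) - 1767/10931 = (1440095/106476779)*(-44390532/90317357) - 1767/10931 = -63926583180540/9616701261153103 - 1767/10931 = -17691492609204015741/105120161485664568893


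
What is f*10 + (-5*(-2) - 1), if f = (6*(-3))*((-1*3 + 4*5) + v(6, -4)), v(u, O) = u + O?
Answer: -3411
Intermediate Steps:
v(u, O) = O + u
f = -342 (f = (6*(-3))*((-1*3 + 4*5) + (-4 + 6)) = -18*((-3 + 20) + 2) = -18*(17 + 2) = -18*19 = -342)
f*10 + (-5*(-2) - 1) = -342*10 + (-5*(-2) - 1) = -3420 + (10 - 1) = -3420 + 9 = -3411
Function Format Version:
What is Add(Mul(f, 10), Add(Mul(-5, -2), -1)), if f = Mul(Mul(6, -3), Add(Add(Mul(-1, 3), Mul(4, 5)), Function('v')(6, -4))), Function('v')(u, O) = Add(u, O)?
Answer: -3411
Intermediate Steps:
Function('v')(u, O) = Add(O, u)
f = -342 (f = Mul(Mul(6, -3), Add(Add(Mul(-1, 3), Mul(4, 5)), Add(-4, 6))) = Mul(-18, Add(Add(-3, 20), 2)) = Mul(-18, Add(17, 2)) = Mul(-18, 19) = -342)
Add(Mul(f, 10), Add(Mul(-5, -2), -1)) = Add(Mul(-342, 10), Add(Mul(-5, -2), -1)) = Add(-3420, Add(10, -1)) = Add(-3420, 9) = -3411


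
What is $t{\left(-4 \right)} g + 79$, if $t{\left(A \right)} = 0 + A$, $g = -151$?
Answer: $683$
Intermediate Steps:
$t{\left(A \right)} = A$
$t{\left(-4 \right)} g + 79 = \left(-4\right) \left(-151\right) + 79 = 604 + 79 = 683$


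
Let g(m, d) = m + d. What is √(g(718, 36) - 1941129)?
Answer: 95*I*√215 ≈ 1393.0*I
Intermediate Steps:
g(m, d) = d + m
√(g(718, 36) - 1941129) = √((36 + 718) - 1941129) = √(754 - 1941129) = √(-1940375) = 95*I*√215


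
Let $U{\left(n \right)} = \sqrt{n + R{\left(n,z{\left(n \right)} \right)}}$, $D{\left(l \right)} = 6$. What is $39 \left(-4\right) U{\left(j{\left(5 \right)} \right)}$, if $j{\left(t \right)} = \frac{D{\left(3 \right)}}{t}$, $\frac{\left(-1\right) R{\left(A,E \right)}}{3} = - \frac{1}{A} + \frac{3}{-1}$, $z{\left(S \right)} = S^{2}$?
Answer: $- \frac{78 \sqrt{1270}}{5} \approx -555.94$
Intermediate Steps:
$R{\left(A,E \right)} = 9 + \frac{3}{A}$ ($R{\left(A,E \right)} = - 3 \left(- \frac{1}{A} + \frac{3}{-1}\right) = - 3 \left(- \frac{1}{A} + 3 \left(-1\right)\right) = - 3 \left(- \frac{1}{A} - 3\right) = - 3 \left(-3 - \frac{1}{A}\right) = 9 + \frac{3}{A}$)
$j{\left(t \right)} = \frac{6}{t}$
$U{\left(n \right)} = \sqrt{9 + n + \frac{3}{n}}$ ($U{\left(n \right)} = \sqrt{n + \left(9 + \frac{3}{n}\right)} = \sqrt{9 + n + \frac{3}{n}}$)
$39 \left(-4\right) U{\left(j{\left(5 \right)} \right)} = 39 \left(-4\right) \sqrt{9 + \frac{6}{5} + \frac{3}{6 \cdot \frac{1}{5}}} = - 156 \sqrt{9 + 6 \cdot \frac{1}{5} + \frac{3}{6 \cdot \frac{1}{5}}} = - 156 \sqrt{9 + \frac{6}{5} + \frac{3}{\frac{6}{5}}} = - 156 \sqrt{9 + \frac{6}{5} + 3 \cdot \frac{5}{6}} = - 156 \sqrt{9 + \frac{6}{5} + \frac{5}{2}} = - 156 \sqrt{\frac{127}{10}} = - 156 \frac{\sqrt{1270}}{10} = - \frac{78 \sqrt{1270}}{5}$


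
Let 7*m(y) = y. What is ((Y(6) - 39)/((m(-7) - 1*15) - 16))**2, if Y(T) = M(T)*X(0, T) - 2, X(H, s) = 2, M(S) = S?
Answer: 841/1024 ≈ 0.82129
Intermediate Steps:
m(y) = y/7
Y(T) = -2 + 2*T (Y(T) = T*2 - 2 = 2*T - 2 = -2 + 2*T)
((Y(6) - 39)/((m(-7) - 1*15) - 16))**2 = (((-2 + 2*6) - 39)/(((1/7)*(-7) - 1*15) - 16))**2 = (((-2 + 12) - 39)/((-1 - 15) - 16))**2 = ((10 - 39)/(-16 - 16))**2 = (-29/(-32))**2 = (-29*(-1/32))**2 = (29/32)**2 = 841/1024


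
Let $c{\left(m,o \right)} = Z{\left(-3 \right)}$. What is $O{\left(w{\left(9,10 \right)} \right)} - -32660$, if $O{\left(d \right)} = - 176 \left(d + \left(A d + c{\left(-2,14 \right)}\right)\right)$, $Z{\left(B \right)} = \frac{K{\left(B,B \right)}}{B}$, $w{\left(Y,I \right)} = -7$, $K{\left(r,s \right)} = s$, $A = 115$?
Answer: $175396$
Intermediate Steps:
$Z{\left(B \right)} = 1$ ($Z{\left(B \right)} = \frac{B}{B} = 1$)
$c{\left(m,o \right)} = 1$
$O{\left(d \right)} = -176 - 20416 d$ ($O{\left(d \right)} = - 176 \left(d + \left(115 d + 1\right)\right) = - 176 \left(d + \left(1 + 115 d\right)\right) = - 176 \left(1 + 116 d\right) = -176 - 20416 d$)
$O{\left(w{\left(9,10 \right)} \right)} - -32660 = \left(-176 - -142912\right) - -32660 = \left(-176 + 142912\right) + 32660 = 142736 + 32660 = 175396$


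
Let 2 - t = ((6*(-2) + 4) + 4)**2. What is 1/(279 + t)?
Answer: 1/265 ≈ 0.0037736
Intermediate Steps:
t = -14 (t = 2 - ((6*(-2) + 4) + 4)**2 = 2 - ((-12 + 4) + 4)**2 = 2 - (-8 + 4)**2 = 2 - 1*(-4)**2 = 2 - 1*16 = 2 - 16 = -14)
1/(279 + t) = 1/(279 - 14) = 1/265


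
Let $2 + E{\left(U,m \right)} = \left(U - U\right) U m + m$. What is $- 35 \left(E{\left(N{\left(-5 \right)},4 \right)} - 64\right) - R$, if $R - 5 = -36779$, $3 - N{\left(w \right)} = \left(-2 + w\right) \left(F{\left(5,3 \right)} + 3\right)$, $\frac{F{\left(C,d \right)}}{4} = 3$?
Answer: $38944$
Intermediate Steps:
$F{\left(C,d \right)} = 12$ ($F{\left(C,d \right)} = 4 \cdot 3 = 12$)
$N{\left(w \right)} = 33 - 15 w$ ($N{\left(w \right)} = 3 - \left(-2 + w\right) \left(12 + 3\right) = 3 - \left(-2 + w\right) 15 = 3 - \left(-30 + 15 w\right) = 33 - 15 w$)
$E{\left(U,m \right)} = -2 + m$ ($E{\left(U,m \right)} = -2 + \left(\left(U - U\right) U m + m\right) = -2 + \left(0 U m + m\right) = -2 + \left(0 m + m\right) = -2 + \left(0 + m\right) = -2 + m$)
$R = -36774$ ($R = 5 - 36779 = -36774$)
$- 35 \left(E{\left(N{\left(-5 \right)},4 \right)} - 64\right) - R = - 35 \left(\left(-2 + 4\right) - 64\right) - -36774 = - 35 \left(2 - 64\right) + 36774 = \left(-35\right) \left(-62\right) + 36774 = 2170 + 36774 = 38944$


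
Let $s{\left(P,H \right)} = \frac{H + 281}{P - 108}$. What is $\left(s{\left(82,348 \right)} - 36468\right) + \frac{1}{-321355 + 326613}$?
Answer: $- \frac{1247193650}{34177} \approx -36492.0$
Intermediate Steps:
$s{\left(P,H \right)} = \frac{281 + H}{-108 + P}$
$\left(s{\left(82,348 \right)} - 36468\right) + \frac{1}{-321355 + 326613} = \left(\frac{281 + 348}{-108 + 82} - 36468\right) + \frac{1}{-321355 + 326613} = \left(\frac{1}{-26} \cdot 629 - 36468\right) + \frac{1}{5258} = \left(\left(- \frac{1}{26}\right) 629 - 36468\right) + \frac{1}{5258} = \left(- \frac{629}{26} - 36468\right) + \frac{1}{5258} = - \frac{948797}{26} + \frac{1}{5258} = - \frac{1247193650}{34177}$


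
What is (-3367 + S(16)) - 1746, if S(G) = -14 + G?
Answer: -5111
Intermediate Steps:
(-3367 + S(16)) - 1746 = (-3367 + (-14 + 16)) - 1746 = (-3367 + 2) - 1746 = -3365 - 1746 = -5111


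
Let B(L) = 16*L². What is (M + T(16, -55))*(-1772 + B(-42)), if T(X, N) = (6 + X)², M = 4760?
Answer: 138714288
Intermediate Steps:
(M + T(16, -55))*(-1772 + B(-42)) = (4760 + (6 + 16)²)*(-1772 + 16*(-42)²) = (4760 + 22²)*(-1772 + 16*1764) = (4760 + 484)*(-1772 + 28224) = 5244*26452 = 138714288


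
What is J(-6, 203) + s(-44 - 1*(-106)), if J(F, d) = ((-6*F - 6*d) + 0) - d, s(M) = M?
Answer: -1323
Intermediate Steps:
J(F, d) = -7*d - 6*F (J(F, d) = (-6*F - 6*d) - d = -7*d - 6*F)
J(-6, 203) + s(-44 - 1*(-106)) = (-7*203 - 6*(-6)) + (-44 - 1*(-106)) = (-1421 + 36) + (-44 + 106) = -1385 + 62 = -1323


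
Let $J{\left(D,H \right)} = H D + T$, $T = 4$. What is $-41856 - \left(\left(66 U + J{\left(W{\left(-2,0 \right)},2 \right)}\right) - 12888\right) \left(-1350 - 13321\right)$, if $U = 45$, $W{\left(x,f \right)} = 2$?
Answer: $-145431466$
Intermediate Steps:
$J{\left(D,H \right)} = 4 + D H$ ($J{\left(D,H \right)} = H D + 4 = D H + 4 = 4 + D H$)
$-41856 - \left(\left(66 U + J{\left(W{\left(-2,0 \right)},2 \right)}\right) - 12888\right) \left(-1350 - 13321\right) = -41856 - \left(\left(66 \cdot 45 + \left(4 + 2 \cdot 2\right)\right) - 12888\right) \left(-1350 - 13321\right) = -41856 - \left(\left(2970 + \left(4 + 4\right)\right) - 12888\right) \left(-14671\right) = -41856 - \left(\left(2970 + 8\right) - 12888\right) \left(-14671\right) = -41856 - \left(2978 - 12888\right) \left(-14671\right) = -41856 - \left(-9910\right) \left(-14671\right) = -41856 - 145389610 = -145431466$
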